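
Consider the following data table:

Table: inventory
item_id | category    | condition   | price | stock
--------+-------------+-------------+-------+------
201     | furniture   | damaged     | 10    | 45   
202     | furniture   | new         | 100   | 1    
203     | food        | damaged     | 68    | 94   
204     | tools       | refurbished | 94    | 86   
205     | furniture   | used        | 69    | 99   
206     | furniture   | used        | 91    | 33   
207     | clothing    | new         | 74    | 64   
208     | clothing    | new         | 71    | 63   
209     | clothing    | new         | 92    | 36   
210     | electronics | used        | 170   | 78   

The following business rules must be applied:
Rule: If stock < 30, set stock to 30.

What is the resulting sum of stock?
628

Step 1: 1 records have stock < 30
Step 2: These records originally summed to 1
Step 3: After setting to minimum: 1 × 30 = 30
Step 4: Unaffected records sum: 598
Step 5: Final sum = 30 + 598 = 628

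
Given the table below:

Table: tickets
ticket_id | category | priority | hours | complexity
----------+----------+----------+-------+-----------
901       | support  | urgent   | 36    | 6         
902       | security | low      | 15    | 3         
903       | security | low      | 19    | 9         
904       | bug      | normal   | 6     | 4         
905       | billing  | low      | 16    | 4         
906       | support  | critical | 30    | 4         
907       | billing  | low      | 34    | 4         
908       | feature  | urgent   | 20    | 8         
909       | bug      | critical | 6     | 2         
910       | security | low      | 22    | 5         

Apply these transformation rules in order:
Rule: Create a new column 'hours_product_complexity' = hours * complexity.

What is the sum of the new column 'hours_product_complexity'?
1058

Step 1: For each record, compute hours * complexity
Example calculations:
  36 * 6 = 216
  15 * 3 = 45
  19 * 9 = 171
  ...
Step 2: Sum all derived values
Step 3: Total = 1058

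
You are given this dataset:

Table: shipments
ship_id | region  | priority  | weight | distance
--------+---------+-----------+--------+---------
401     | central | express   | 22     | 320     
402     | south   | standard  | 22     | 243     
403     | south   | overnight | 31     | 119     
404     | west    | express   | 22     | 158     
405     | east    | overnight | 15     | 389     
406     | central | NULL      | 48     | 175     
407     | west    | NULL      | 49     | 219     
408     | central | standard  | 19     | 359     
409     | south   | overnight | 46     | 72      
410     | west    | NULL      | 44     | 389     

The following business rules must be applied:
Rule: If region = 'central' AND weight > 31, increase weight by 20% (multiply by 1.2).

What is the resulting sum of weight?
327.6

Step 1: Find records where region = 'central' AND weight > 31
Step 2: 1 records match, summing to 48
Step 3: After multiplier: 48 × 1.2 = 57.6
Step 4: Unaffected records sum: 270
Step 5: Final sum = 57.6 + 270 = 327.6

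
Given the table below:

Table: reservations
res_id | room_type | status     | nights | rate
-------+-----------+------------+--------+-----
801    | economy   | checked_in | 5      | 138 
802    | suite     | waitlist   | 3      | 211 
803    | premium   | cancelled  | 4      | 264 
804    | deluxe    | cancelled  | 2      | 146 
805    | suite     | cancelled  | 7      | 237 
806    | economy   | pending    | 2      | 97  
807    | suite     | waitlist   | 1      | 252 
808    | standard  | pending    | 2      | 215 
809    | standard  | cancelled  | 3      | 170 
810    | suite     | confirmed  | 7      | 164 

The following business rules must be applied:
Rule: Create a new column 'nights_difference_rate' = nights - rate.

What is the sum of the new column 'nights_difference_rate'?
-1858

Step 1: For each record, compute nights - rate
Example calculations:
  5 - 138 = -133
  3 - 211 = -208
  4 - 264 = -260
  ...
Step 2: Sum all derived values
Step 3: Total = -1858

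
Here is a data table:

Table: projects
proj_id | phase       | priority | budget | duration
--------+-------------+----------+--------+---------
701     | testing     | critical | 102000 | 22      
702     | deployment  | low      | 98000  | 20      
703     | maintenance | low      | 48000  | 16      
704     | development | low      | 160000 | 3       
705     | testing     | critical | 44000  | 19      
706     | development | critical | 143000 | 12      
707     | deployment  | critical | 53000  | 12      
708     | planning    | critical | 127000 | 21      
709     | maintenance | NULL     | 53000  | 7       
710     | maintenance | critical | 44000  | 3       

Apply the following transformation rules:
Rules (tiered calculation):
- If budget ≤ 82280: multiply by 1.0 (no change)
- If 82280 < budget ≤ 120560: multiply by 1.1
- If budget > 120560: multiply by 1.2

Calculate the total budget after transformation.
978000.0

Step 1: Tier 1 (budget ≤ 82280): 5 records, sum = 242000 × 1.0 = 242000.0
Step 2: Tier 2 (82280 < budget ≤ 120560): 2 records, sum = 200000 × 1.1 = 220000.0
Step 3: Tier 3 (budget > 120560): 3 records, sum = 430000 × 1.2 = 516000.0
Step 4: Final sum = 242000.0 + 220000.0 + 516000.0 = 978000.0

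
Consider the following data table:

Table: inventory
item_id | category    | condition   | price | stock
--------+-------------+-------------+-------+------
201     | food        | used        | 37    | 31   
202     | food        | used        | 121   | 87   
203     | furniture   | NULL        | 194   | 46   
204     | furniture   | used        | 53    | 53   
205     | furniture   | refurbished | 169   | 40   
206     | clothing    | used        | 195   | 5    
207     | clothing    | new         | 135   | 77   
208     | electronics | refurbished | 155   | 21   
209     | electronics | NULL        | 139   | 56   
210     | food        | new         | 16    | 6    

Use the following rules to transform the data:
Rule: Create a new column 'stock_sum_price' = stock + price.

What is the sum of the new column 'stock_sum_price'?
1636

Step 1: For each record, compute stock + price
Example calculations:
  31 + 37 = 68
  87 + 121 = 208
  46 + 194 = 240
  ...
Step 2: Sum all derived values
Step 3: Total = 1636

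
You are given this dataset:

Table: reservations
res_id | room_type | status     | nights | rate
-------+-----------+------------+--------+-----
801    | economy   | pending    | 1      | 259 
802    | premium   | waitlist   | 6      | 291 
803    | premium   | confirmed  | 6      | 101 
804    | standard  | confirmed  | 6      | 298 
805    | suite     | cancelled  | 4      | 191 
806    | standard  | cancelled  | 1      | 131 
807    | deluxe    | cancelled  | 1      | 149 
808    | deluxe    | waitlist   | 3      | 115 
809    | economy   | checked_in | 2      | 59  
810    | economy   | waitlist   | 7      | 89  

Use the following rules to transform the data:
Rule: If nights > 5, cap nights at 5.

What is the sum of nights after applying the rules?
32

Step 1: 4 records have nights > 5
Step 2: These records originally summed to 25
Step 3: After capping: 4 × 5 = 20
Step 4: Unaffected records sum: 12
Step 5: Final sum = 20 + 12 = 32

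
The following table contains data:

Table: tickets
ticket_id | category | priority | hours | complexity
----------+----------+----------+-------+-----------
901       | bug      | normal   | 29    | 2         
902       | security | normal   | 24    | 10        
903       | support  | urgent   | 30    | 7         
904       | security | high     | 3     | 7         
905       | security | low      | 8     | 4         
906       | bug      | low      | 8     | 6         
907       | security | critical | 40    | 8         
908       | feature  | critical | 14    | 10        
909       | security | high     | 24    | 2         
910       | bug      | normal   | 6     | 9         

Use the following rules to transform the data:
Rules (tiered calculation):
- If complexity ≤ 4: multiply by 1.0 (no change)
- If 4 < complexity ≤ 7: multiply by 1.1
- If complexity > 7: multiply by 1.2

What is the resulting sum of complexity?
74.4

Step 1: Tier 1 (complexity ≤ 4): 3 records, sum = 8 × 1.0 = 8.0
Step 2: Tier 2 (4 < complexity ≤ 7): 3 records, sum = 20 × 1.1 = 22.0
Step 3: Tier 3 (complexity > 7): 4 records, sum = 37 × 1.2 = 44.4
Step 4: Final sum = 8.0 + 22.0 + 44.4 = 74.4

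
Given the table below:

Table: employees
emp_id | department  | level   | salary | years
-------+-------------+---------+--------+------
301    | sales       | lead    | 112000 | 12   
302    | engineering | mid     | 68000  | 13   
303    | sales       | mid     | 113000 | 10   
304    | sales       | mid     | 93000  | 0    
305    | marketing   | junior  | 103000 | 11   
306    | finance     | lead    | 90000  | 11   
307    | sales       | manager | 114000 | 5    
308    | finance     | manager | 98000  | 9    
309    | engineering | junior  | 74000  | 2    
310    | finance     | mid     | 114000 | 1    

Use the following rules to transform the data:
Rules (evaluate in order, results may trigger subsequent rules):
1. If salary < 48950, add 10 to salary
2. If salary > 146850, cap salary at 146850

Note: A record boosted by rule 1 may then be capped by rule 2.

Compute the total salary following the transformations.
979000

Step 1: Apply rule 1 to records with salary < 48950
  - 0 records get bonus of 10
  - Of these, 0 records then exceed 146850 and get capped
Step 2: Apply rule 2 to records with salary > 146850
  - 0 records (original) are capped
Step 3: Calculate final sum = 979000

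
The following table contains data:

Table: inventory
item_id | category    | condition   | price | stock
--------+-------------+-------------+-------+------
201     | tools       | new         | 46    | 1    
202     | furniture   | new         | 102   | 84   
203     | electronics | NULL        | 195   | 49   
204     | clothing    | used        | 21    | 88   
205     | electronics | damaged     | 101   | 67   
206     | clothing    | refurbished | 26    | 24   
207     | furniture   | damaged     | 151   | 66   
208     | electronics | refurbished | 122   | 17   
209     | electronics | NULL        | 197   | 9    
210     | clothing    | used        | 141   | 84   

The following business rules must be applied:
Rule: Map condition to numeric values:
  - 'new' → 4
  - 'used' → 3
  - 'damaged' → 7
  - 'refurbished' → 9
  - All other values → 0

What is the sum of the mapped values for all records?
46

Step 1: Apply mapping to each record
Step 2: Count by status:
  'new': 2 records × 4 = 8
  'used': 2 records × 3 = 6
  'damaged': 2 records × 7 = 14
  'refurbished': 2 records × 9 = 18
Step 3: Sum all mapped values = 46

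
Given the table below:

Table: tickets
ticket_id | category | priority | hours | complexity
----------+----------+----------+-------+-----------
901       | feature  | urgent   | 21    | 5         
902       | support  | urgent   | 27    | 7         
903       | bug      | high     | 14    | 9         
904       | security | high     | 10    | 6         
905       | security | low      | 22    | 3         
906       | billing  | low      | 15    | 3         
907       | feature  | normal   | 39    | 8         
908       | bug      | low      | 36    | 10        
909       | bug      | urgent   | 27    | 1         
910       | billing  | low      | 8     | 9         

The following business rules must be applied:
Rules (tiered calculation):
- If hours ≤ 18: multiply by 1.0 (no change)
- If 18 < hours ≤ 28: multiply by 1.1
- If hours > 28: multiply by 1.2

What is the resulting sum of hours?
243.7

Step 1: Tier 1 (hours ≤ 18): 4 records, sum = 47 × 1.0 = 47.0
Step 2: Tier 2 (18 < hours ≤ 28): 4 records, sum = 97 × 1.1 = 106.7
Step 3: Tier 3 (hours > 28): 2 records, sum = 75 × 1.2 = 90.0
Step 4: Final sum = 47.0 + 106.7 + 90.0 = 243.7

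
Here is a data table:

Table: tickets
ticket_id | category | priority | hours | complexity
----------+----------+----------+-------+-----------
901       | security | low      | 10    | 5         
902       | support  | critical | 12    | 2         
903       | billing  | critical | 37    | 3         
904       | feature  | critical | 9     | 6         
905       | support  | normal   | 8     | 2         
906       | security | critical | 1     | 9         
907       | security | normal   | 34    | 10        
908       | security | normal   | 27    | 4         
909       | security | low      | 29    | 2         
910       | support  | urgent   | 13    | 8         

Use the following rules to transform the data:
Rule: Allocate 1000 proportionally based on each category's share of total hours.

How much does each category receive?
billing: 205.56, feature: 50.0, security: 561.11, support: 183.33

Step 1: Calculate total hours = 180
Step 2: Calculate each category's proportion:
  billing: 37/180 = 20.56% → 205.56
  feature: 9/180 = 5.00% → 50.0
  security: 101/180 = 56.11% → 561.11
  support: 33/180 = 18.33% → 183.33
Step 3: Verify: sum of allocations ≈ 1000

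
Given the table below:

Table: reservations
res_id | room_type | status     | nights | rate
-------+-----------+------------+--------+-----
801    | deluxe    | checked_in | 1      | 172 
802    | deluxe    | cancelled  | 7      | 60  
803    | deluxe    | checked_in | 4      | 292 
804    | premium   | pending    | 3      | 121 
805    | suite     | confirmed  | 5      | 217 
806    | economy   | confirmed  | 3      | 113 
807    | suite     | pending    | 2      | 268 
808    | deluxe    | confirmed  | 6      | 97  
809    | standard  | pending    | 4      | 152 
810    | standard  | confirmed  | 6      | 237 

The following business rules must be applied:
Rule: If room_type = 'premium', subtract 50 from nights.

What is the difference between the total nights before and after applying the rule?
50

Step 1: Original sum of nights = 41
Step 2: 1 records have room_type = 'premium'
Step 3: Each affected record changes by -50
Step 4: Total change = 1 × -50 = -50
Step 5: New sum = 41 + -50 = -9
Step 6: Difference = |-9 - 41| = 50
        (Sum decreased by 50)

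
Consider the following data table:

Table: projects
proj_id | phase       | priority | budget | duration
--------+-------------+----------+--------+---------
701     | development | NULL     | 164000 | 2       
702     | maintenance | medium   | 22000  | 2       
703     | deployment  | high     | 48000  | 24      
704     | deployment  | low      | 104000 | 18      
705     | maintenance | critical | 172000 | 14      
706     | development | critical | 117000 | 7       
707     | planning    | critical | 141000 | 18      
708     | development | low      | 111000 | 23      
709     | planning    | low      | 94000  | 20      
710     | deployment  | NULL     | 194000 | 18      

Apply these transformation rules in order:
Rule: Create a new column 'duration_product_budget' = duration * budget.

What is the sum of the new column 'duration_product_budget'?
17086000

Step 1: For each record, compute duration * budget
Example calculations:
  2 * 164000 = 328000
  2 * 22000 = 44000
  24 * 48000 = 1152000
  ...
Step 2: Sum all derived values
Step 3: Total = 17086000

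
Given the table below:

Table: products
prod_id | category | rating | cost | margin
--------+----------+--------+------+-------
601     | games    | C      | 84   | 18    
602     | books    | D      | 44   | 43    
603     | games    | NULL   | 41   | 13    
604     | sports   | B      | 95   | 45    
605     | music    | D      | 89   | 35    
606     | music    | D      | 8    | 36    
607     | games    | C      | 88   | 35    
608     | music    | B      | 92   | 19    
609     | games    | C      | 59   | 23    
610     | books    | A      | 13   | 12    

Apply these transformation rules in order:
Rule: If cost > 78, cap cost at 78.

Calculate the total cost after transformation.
555

Step 1: 5 records have cost > 78
Step 2: These records originally summed to 448
Step 3: After capping: 5 × 78 = 390
Step 4: Unaffected records sum: 165
Step 5: Final sum = 390 + 165 = 555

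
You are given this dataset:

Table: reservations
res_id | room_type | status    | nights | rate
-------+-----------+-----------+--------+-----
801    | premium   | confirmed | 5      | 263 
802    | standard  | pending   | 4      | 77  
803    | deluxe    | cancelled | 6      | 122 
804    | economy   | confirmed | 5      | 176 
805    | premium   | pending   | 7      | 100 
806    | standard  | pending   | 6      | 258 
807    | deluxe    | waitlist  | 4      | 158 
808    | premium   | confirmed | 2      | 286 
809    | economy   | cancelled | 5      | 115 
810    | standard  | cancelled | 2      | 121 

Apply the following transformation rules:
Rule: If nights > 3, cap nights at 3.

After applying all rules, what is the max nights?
3

Step 1: Original maximum nights = 7
Step 2: Apply cap at 3
Step 3: 8 records had nights > 3 and were capped
Step 4: Maximum after transformation = 3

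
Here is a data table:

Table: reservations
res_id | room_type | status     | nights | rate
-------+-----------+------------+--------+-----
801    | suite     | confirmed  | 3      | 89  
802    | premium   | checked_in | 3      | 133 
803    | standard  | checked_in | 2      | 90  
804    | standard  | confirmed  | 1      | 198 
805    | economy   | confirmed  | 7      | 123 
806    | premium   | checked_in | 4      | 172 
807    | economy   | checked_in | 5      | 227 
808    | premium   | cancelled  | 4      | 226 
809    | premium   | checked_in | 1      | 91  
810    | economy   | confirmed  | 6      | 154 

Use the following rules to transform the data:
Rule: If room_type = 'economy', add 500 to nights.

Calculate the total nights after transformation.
1536

Step 1: Count records where room_type = 'economy': 3
Step 2: Total bonus added: 3 × 500 = 1500
Step 3: Original sum of nights: 36
Step 4: Final sum = 36 + 1500 = 1536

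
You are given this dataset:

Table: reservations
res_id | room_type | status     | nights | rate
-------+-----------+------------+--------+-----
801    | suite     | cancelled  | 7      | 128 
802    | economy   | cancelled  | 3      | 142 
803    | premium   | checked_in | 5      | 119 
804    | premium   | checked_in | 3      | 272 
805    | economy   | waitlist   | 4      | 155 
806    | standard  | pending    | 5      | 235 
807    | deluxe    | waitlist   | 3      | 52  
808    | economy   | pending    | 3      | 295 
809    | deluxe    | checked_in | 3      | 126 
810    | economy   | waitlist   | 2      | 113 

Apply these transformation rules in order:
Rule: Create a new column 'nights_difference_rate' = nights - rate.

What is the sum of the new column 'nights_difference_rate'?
-1599

Step 1: For each record, compute nights - rate
Example calculations:
  7 - 128 = -121
  3 - 142 = -139
  5 - 119 = -114
  ...
Step 2: Sum all derived values
Step 3: Total = -1599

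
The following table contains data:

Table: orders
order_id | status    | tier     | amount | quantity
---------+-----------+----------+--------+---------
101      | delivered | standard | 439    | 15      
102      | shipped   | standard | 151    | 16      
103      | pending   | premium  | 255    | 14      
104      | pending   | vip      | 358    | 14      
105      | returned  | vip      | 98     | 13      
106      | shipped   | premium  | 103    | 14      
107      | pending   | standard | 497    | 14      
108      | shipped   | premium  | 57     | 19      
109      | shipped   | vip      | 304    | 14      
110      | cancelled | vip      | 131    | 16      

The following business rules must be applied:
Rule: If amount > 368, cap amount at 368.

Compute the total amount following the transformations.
2193

Step 1: 2 records have amount > 368
Step 2: These records originally summed to 936
Step 3: After capping: 2 × 368 = 736
Step 4: Unaffected records sum: 1457
Step 5: Final sum = 736 + 1457 = 2193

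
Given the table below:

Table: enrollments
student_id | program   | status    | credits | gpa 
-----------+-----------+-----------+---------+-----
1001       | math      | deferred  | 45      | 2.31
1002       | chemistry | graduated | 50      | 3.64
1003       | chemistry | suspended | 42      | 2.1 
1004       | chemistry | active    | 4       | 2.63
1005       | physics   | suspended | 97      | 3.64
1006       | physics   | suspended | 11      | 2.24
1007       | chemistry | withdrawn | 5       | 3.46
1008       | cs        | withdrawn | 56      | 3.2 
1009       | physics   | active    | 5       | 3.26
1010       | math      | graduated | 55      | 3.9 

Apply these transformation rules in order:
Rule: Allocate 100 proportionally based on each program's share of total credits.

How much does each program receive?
chemistry: 27.3, cs: 15.14, math: 27.03, physics: 30.54

Step 1: Calculate total credits = 370
Step 2: Calculate each program's proportion:
  chemistry: 101/370 = 27.30% → 27.3
  cs: 56/370 = 15.14% → 15.14
  math: 100/370 = 27.03% → 27.03
  physics: 113/370 = 30.54% → 30.54
Step 3: Verify: sum of allocations ≈ 100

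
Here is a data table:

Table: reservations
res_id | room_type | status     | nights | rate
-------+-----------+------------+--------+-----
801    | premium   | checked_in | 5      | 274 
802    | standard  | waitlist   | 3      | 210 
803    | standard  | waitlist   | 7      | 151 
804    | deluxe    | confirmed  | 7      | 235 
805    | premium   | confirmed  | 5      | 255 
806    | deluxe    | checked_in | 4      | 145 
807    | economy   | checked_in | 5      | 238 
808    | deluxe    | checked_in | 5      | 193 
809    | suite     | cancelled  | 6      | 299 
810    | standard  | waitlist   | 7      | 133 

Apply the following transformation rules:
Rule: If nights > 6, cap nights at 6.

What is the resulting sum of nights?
51

Step 1: 3 records have nights > 6
Step 2: These records originally summed to 21
Step 3: After capping: 3 × 6 = 18
Step 4: Unaffected records sum: 33
Step 5: Final sum = 18 + 33 = 51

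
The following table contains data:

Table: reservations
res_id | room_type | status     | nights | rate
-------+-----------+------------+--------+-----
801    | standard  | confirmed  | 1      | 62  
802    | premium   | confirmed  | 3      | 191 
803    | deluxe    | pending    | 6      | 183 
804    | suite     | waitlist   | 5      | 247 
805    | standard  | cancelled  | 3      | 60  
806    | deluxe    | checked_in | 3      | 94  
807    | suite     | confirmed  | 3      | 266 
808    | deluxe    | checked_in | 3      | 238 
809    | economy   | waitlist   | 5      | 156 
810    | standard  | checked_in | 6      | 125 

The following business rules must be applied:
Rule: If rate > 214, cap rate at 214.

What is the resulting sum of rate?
1513

Step 1: 3 records have rate > 214
Step 2: These records originally summed to 751
Step 3: After capping: 3 × 214 = 642
Step 4: Unaffected records sum: 871
Step 5: Final sum = 642 + 871 = 1513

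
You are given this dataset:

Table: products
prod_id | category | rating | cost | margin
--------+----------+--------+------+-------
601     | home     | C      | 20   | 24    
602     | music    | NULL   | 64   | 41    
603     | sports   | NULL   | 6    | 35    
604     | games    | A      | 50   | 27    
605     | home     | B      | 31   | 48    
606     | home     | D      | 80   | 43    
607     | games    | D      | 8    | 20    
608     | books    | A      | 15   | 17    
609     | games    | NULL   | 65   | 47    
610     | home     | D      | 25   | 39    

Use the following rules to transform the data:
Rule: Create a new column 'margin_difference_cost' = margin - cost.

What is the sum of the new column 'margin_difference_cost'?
-23

Step 1: For each record, compute margin - cost
Example calculations:
  24 - 20 = 4
  41 - 64 = -23
  35 - 6 = 29
  ...
Step 2: Sum all derived values
Step 3: Total = -23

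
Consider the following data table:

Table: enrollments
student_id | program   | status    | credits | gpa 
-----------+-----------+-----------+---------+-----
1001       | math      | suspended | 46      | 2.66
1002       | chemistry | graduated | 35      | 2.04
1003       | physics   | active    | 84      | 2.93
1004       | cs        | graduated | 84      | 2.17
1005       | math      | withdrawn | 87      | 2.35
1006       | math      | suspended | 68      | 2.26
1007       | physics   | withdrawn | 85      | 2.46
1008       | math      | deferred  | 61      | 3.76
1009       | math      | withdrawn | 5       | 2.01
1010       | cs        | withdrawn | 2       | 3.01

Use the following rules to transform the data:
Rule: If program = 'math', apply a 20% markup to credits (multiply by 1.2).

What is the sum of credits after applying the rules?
610.4

Step 1: Records with program = 'math' have total credits = 267
Step 2: Apply multiplier: 267 × 1.2 = 320.4
Step 3: Other records total: 290
Step 4: Final sum = 320.4 + 290 = 610.4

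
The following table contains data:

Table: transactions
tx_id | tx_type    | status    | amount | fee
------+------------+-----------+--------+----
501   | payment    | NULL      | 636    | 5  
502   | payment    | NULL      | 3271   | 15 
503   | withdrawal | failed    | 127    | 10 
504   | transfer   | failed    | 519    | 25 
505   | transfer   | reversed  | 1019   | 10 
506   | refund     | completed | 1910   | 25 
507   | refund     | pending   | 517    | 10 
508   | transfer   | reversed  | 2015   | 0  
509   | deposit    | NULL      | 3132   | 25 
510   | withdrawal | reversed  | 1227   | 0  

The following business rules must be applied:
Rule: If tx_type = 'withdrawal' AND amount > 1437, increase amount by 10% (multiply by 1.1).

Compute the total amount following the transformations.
14373

Step 1: Find records where tx_type = 'withdrawal' AND amount > 1437
Step 2: 0 records match, summing to 0
Step 3: After multiplier: 0 × 1.1 = 0.0
Step 4: Unaffected records sum: 14373
Step 5: Final sum = 0.0 + 14373 = 14373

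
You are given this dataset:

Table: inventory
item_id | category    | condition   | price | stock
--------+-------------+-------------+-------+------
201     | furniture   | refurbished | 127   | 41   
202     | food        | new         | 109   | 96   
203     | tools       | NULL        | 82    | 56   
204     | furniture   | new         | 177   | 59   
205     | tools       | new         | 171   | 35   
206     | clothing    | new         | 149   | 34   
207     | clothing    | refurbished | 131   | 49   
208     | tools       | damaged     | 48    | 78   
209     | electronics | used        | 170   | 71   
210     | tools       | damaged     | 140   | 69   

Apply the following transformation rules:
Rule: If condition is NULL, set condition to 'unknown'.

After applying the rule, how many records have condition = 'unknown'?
1

Step 1: Count records where condition IS NULL
Step 2: Found 1 records with NULL condition
Step 3: These records will have condition set to 'unknown'
Step 4: Records already having condition = 'unknown': 0
Step 5: Answer: 1 + 0 = 1 records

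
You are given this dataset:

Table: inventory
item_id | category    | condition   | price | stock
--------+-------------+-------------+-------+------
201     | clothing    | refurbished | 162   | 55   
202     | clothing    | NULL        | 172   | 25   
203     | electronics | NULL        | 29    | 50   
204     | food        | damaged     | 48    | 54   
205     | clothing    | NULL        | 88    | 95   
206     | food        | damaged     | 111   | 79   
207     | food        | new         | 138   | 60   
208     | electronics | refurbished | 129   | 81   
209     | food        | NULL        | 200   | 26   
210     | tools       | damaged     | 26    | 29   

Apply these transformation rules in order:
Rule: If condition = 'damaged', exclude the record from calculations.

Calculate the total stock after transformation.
392

Step 1: Identify records where condition = 'damaged'
Step 2: The excluded records sum to 162
Step 3: Original total stock = 554
Step 4: Remaining total = 554 - 162 = 392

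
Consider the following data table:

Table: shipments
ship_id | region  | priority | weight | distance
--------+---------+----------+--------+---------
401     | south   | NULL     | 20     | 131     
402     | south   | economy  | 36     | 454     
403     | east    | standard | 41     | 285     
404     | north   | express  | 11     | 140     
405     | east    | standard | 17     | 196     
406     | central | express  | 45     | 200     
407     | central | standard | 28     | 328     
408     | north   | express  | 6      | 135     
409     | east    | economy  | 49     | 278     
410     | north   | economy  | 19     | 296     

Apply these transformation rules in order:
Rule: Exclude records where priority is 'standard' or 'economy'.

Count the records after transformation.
4

Step 1: Count records to exclude
  - 3 (standard) + 3 (economy) = 6 records
Step 2: Total records: 10
Step 3: Remaining = 10 - 6 = 4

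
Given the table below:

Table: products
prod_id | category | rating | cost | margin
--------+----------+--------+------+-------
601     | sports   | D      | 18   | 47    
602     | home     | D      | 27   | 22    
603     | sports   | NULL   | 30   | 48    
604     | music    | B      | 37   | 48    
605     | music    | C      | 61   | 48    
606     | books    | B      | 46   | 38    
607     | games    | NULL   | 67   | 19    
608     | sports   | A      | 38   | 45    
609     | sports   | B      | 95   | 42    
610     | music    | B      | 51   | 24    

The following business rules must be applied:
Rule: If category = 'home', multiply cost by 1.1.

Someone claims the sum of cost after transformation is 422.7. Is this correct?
No, the correct result is 472.7.

Step 1: Calculate the correct sum after transformation
Step 2: Apply multiplier 1.1 to records where category = 'home'
Step 3: Correct result = 472.7
Step 4: Claimed result = 422.7
Step 5: 472.7 ≠ 422.7
Conclusion: The claimed result is incorrect. The correct answer is 472.7.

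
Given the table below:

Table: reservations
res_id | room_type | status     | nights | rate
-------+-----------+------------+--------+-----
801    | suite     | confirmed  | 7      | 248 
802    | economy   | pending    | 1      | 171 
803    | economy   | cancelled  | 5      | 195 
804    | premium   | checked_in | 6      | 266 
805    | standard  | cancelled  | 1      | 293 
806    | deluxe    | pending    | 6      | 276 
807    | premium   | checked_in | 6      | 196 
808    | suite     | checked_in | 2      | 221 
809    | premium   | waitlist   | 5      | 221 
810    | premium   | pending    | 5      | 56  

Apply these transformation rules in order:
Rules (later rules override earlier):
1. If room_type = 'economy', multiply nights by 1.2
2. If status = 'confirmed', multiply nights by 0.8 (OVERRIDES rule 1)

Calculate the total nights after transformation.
43.8

Step 1: Rule 2 takes priority for records with status = 'confirmed'
  - 1 records: 7 × 0.8 = 5.6
Step 2: Rule 1 applies to remaining records with room_type = 'economy'
  - 2 records: 6 × 1.2 = 7.2
Step 3: Other records unchanged: 31
Step 4: Final sum = 5.6 + 7.2 + 31 = 43.8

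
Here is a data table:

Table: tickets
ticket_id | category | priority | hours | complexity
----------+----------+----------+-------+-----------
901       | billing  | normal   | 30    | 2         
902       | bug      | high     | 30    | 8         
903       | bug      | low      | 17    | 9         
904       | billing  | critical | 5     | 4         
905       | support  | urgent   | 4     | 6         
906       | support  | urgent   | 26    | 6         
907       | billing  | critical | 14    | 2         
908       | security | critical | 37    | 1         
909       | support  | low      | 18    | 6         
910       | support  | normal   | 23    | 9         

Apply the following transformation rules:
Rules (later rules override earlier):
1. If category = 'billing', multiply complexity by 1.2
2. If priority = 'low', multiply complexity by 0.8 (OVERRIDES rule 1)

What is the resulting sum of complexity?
51.6

Step 1: Rule 2 takes priority for records with priority = 'low'
  - 2 records: 15 × 0.8 = 12.0
Step 2: Rule 1 applies to remaining records with category = 'billing'
  - 3 records: 8 × 1.2 = 9.6
Step 3: Other records unchanged: 30
Step 4: Final sum = 12.0 + 9.6 + 30 = 51.6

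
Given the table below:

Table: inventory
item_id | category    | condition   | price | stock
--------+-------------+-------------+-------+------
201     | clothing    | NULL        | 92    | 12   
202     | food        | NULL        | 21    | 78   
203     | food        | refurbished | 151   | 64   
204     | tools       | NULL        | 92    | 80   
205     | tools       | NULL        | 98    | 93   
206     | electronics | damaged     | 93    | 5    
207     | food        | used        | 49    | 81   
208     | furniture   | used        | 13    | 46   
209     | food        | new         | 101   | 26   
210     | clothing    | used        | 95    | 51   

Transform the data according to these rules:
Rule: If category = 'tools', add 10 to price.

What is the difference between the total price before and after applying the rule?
20

Step 1: Original sum of price = 805
Step 2: 2 records have category = 'tools'
Step 3: Each affected record changes by 10
Step 4: Total change = 2 × 10 = 20
Step 5: New sum = 805 + 20 = 825
Step 6: Difference = |825 - 805| = 20
        (Sum increased by 20)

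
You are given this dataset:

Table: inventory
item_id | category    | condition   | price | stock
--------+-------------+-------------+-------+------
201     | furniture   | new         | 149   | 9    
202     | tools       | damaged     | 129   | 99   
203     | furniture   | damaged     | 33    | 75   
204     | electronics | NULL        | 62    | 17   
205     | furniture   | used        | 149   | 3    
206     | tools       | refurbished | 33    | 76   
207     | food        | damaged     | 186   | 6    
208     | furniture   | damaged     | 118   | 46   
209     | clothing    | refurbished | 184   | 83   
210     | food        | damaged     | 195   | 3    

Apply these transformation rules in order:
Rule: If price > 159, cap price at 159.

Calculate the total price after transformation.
1150

Step 1: 3 records have price > 159
Step 2: These records originally summed to 565
Step 3: After capping: 3 × 159 = 477
Step 4: Unaffected records sum: 673
Step 5: Final sum = 477 + 673 = 1150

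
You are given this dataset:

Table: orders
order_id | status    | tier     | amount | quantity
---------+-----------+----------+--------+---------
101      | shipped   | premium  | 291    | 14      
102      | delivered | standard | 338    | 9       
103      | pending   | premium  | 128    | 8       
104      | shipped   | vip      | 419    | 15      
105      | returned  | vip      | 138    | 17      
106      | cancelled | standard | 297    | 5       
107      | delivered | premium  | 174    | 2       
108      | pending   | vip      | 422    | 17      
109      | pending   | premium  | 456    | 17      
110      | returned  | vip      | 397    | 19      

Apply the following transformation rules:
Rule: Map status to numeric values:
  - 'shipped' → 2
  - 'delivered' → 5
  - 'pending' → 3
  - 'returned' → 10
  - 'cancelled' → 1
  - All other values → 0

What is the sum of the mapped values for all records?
44

Step 1: Apply mapping to each record
Step 2: Count by status:
  'shipped': 2 records × 2 = 4
  'delivered': 2 records × 5 = 10
  'pending': 3 records × 3 = 9
  'returned': 2 records × 10 = 20
  'cancelled': 1 records × 1 = 1
Step 3: Sum all mapped values = 44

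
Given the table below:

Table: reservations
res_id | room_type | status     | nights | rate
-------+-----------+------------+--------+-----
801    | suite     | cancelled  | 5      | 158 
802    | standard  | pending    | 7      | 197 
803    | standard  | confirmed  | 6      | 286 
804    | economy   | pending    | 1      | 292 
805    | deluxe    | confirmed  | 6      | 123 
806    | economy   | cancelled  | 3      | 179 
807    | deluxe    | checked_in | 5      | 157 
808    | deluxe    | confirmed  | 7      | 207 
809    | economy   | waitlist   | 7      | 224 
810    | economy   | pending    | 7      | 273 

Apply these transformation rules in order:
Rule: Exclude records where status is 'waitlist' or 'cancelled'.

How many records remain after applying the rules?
7

Step 1: Count records to exclude
  - 1 (waitlist) + 2 (cancelled) = 3 records
Step 2: Total records: 10
Step 3: Remaining = 10 - 3 = 7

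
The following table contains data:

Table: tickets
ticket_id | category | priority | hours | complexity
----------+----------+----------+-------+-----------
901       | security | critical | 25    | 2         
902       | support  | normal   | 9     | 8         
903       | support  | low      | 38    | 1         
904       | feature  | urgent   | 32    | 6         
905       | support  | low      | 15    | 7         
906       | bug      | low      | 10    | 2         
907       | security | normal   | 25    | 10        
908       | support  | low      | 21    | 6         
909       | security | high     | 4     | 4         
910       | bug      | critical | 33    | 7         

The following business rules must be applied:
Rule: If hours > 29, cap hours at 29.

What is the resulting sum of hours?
196

Step 1: 3 records have hours > 29
Step 2: These records originally summed to 103
Step 3: After capping: 3 × 29 = 87
Step 4: Unaffected records sum: 109
Step 5: Final sum = 87 + 109 = 196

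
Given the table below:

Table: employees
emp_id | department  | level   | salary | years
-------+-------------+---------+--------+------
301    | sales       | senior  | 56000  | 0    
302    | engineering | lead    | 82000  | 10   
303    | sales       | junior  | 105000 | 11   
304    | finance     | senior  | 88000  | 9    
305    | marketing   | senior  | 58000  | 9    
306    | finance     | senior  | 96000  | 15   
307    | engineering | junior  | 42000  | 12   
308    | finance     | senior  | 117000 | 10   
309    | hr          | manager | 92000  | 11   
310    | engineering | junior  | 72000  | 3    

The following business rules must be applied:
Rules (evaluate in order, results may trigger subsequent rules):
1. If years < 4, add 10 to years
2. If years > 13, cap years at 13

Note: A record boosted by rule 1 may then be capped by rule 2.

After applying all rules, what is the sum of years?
108

Step 1: Apply rule 1 to records with years < 4
  - 2 records get bonus of 10
  - Of these, 0 records then exceed 13 and get capped
Step 2: Apply rule 2 to records with years > 13
  - 1 records (original) are capped
Step 3: Calculate final sum = 108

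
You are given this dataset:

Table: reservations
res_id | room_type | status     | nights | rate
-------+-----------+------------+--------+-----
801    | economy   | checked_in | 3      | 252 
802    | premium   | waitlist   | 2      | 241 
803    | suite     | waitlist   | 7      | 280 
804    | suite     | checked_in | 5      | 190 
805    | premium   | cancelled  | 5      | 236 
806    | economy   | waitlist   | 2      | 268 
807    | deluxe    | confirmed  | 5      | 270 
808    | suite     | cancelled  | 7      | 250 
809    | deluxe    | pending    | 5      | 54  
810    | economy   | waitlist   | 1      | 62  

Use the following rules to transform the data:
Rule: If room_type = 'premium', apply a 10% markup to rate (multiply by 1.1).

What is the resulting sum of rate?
2150.7

Step 1: Records with room_type = 'premium' have total rate = 477
Step 2: Apply multiplier: 477 × 1.1 = 524.7
Step 3: Other records total: 1626
Step 4: Final sum = 524.7 + 1626 = 2150.7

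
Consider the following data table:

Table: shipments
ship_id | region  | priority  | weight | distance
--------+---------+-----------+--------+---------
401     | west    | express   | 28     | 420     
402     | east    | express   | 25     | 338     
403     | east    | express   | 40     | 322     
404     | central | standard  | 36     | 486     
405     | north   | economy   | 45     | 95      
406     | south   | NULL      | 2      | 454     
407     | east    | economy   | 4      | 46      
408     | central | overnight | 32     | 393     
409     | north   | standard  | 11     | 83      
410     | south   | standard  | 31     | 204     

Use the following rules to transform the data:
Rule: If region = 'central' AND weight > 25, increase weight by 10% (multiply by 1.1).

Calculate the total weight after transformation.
260.8

Step 1: Find records where region = 'central' AND weight > 25
Step 2: 2 records match, summing to 68
Step 3: After multiplier: 68 × 1.1 = 74.8
Step 4: Unaffected records sum: 186
Step 5: Final sum = 74.8 + 186 = 260.8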